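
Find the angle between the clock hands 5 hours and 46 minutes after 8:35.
First find the time 5 hours and 46 minutes after 8:35.
Total minutes: 8 x 60 + 35 + 5 x 60 + 46 = 861.
861 mod 720 = 141 minutes = 2:21.
Now compute the angle at 2:21:
Hour hand: 2 x 30 + 21 x 0.5 = 70.5 degrees
Minute hand: 21 x 6 = 126 degrees
Difference: |70.5 - 126| = 55.5 degrees
The angle is 55.5 degrees

Final answer: 55.5 degrees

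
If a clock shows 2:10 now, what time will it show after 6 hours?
Starting time: 2:10
Adding 0 minutes to 10 minutes: 10 + 0 = 10 minutes
Adding 6 hours: 2 + 6 = 8
Final time: 8:10

Final answer: 8:10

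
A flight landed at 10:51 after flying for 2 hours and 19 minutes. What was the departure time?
Starting time: 10:51 = 651 total minutes past 12:00
Subtracting: 2 hours and 19 minutes = 139 minutes
651 - 139 = 512 minutes
= 8 hours and 32 minutes past 12:00 = 8:32

Final answer: 8:32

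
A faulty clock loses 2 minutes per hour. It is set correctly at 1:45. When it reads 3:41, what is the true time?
For every 60 true minutes, the faulty clock advances 58 minutes, so 1 faulty-clock minute corresponds to 60/58 true minutes.
From 1:45 to 3:41 on the faulty dial is 116 minutes.
True elapsed: 116 x 60/58 = 120 minutes = 2 hours.
True time: 1:45 + 2 hours = 3:45.

Final answer: 3:45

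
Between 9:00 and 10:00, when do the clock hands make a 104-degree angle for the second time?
At t minutes past 9:00, the hour hand is at 30 x 9 + 0.5t degrees and the minute hand is at 6t degrees.
The smaller angle between them is 104 degrees when |30H - 5.5t| = 104 or |30H - 5.5t| = 256.
With H = 9, solve 30 x 9 - 5.5t = +/- target for each target:
  t = (30 x 9 - 104) / 5.5 = 30.18
  t = (30 x 9 + 104) / 5.5 = 68 (outside (0, 60))
  t = (30 x 9 - 256) / 5.5 = 2.55
  t = (30 x 9 + 256) / 5.5 = 95.64 (outside (0, 60))
Valid solutions in (0, 60): {2.55, 30.18} minutes.
The second occurrence is t = 30.18 minutes.
The hands form a 104-degree angle at 30.18 minutes past 9:00.

Final answer: 30.18 minutes past 9:00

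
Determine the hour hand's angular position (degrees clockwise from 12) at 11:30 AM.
The hour hand moves 30 degrees per hour and 0.5 degrees per minute.
At 11:30: (11) x 30 + 30 x 0.5 = 330 + 15 = 345 degrees

Final answer: 345 degrees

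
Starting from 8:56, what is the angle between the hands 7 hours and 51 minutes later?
First find the time 7 hours and 51 minutes after 8:56.
Total minutes: 8 x 60 + 56 + 7 x 60 + 51 = 1007.
1007 mod 720 = 287 minutes = 4:47.
Now compute the angle at 4:47:
Hour hand: 4 x 30 + 47 x 0.5 = 143.5 degrees
Minute hand: 47 x 6 = 282 degrees
Difference: |143.5 - 282| = 138.5 degrees
The angle is 138.5 degrees

Final answer: 138.5 degrees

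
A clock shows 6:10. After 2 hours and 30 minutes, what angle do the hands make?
First find the time 2 hours and 30 minutes after 6:10.
Total minutes: 6 x 60 + 10 + 2 x 60 + 30 = 520.
520 mod 720 = 520 minutes = 8:40.
Now compute the angle at 8:40:
Hour hand: 8 x 30 + 40 x 0.5 = 260 degrees
Minute hand: 40 x 6 = 240 degrees
Difference: |260 - 240| = 20 degrees
The angle is 20 degrees

Final answer: 20 degrees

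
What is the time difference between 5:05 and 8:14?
From 5:05 to 8:14:
(8 x 60 + 14) - (5 x 60 + 5) = 494 - 305 = 189 minutes
= 3 hours and 9 minutes

Final answer: 3 hours and 9 minutes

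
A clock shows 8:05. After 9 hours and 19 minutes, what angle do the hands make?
First find the time 9 hours and 19 minutes after 8:05.
Total minutes: 8 x 60 + 5 + 9 x 60 + 19 = 1044.
1044 mod 720 = 324 minutes = 5:24.
Now compute the angle at 5:24:
Hour hand: 5 x 30 + 24 x 0.5 = 162 degrees
Minute hand: 24 x 6 = 144 degrees
Difference: |162 - 144| = 18 degrees
The angle is 18 degrees

Final answer: 18 degrees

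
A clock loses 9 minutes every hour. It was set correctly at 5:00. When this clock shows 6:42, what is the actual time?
For every 60 true minutes, the faulty clock advances 51 minutes, so 1 faulty-clock minute corresponds to 60/51 true minutes.
From 5:00 to 6:42 on the faulty dial is 102 minutes.
True elapsed: 102 x 60/51 = 120 minutes = 2 hours.
True time: 5:00 + 2 hours = 7:00.

Final answer: 7:00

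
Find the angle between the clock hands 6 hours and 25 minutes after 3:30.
First find the time 6 hours and 25 minutes after 3:30.
Total minutes: 3 x 60 + 30 + 6 x 60 + 25 = 595.
595 mod 720 = 595 minutes = 9:55.
Now compute the angle at 9:55:
Hour hand: 9 x 30 + 55 x 0.5 = 297.5 degrees
Minute hand: 55 x 6 = 330 degrees
Difference: |297.5 - 330| = 32.5 degrees
The angle is 32.5 degrees

Final answer: 32.5 degrees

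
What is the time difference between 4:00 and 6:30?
From 4:00 to 6:30:
(6 x 60 + 30) - (4 x 60 + 0) = 390 - 240 = 150 minutes
= 2 hours and 30 minutes

Final answer: 2 hours and 30 minutes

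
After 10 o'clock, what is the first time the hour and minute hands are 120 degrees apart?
At t minutes past 10:00, the hour hand is at 30 x 10 + 0.5t degrees and the minute hand is at 6t degrees.
The smaller angle between them is 120 degrees when |30H - 5.5t| = 120 or |30H - 5.5t| = 240.
With H = 10, solve 30 x 10 - 5.5t = +/- target for each target:
  t = (30 x 10 - 120) / 5.5 = 32.73
  t = (30 x 10 + 120) / 5.5 = 76.36 (outside (0, 60))
  t = (30 x 10 - 240) / 5.5 = 10.91
  t = (30 x 10 + 240) / 5.5 = 98.18 (outside (0, 60))
Valid solutions in (0, 60): {10.91, 32.73} minutes.
The first occurrence is t = 10.91 minutes.
The hands form a 120-degree angle at 10.91 minutes past 10:00.

Final answer: 10.91 minutes past 10:00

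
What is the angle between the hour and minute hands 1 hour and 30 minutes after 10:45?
First find the time 1 hour and 30 minutes after 10:45.
Total minutes: 10 x 60 + 45 + 1 x 60 + 30 = 735.
735 mod 720 = 15 minutes = 12:15.
Now compute the angle at 12:15:
Hour hand: 0 x 30 + 15 x 0.5 = 7.5 degrees
Minute hand: 15 x 6 = 90 degrees
Difference: |7.5 - 90| = 82.5 degrees
The angle is 82.5 degrees

Final answer: 82.5 degrees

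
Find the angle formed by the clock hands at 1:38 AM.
Hour hand position: 1 x 30 + 38 x 0.5 = 49 degrees
Minute hand position: 38 x 6 = 228 degrees
Difference: |49 - 228| = 179 degrees
The angle between the hands is 179 degrees

Final answer: 179 degrees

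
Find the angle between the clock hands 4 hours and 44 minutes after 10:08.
First find the time 4 hours and 44 minutes after 10:08.
Total minutes: 10 x 60 + 8 + 4 x 60 + 44 = 892.
892 mod 720 = 172 minutes = 2:52.
Now compute the angle at 2:52:
Hour hand: 2 x 30 + 52 x 0.5 = 86 degrees
Minute hand: 52 x 6 = 312 degrees
Difference: |86 - 312| = 226 degrees
Smaller angle: 360 - 226 = 134 degrees

Final answer: 134 degrees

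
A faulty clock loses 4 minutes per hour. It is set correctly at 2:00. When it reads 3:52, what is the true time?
For every 60 true minutes, the faulty clock advances 56 minutes, so 1 faulty-clock minute corresponds to 60/56 true minutes.
From 2:00 to 3:52 on the faulty dial is 112 minutes.
True elapsed: 112 x 60/56 = 120 minutes = 2 hours.
True time: 2:00 + 2 hours = 4:00.

Final answer: 4:00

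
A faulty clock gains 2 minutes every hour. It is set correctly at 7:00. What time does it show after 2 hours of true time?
For every 60 true minutes, the faulty clock advances 60 + 2 = 62 minutes.
True elapsed: 2 hours = 120 minutes.
Faulty clock advances: 120 x 62/60 = 124 minutes (drift: 4 minutes ahead).
Shown time: 7:00 + 124 minutes = 9:04.

Final answer: 9:04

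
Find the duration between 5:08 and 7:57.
From 5:08 to 7:57:
(7 x 60 + 57) - (5 x 60 + 8) = 477 - 308 = 169 minutes
= 2 hours and 49 minutes

Final answer: 2 hours and 49 minutes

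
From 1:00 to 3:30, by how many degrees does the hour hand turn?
The hour hand moves 0.5 degrees per minute.
Time elapsed: 3:30 - 1:00 = 150 minutes
Angular displacement: 150 x 0.5 = 75 degrees

Final answer: 75 degrees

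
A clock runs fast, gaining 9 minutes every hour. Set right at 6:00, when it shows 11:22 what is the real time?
For every 60 true minutes, the faulty clock advances 69 minutes, so 1 faulty-clock minute corresponds to 60/69 true minutes.
From 6:00 to 11:22 on the faulty dial is 322 minutes.
True elapsed: 322 x 60/69 = 280 minutes = 4 hours and 40 minutes.
True time: 6:00 + 4 hours and 40 minutes = 10:40.

Final answer: 10:40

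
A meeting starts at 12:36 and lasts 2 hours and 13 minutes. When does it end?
Starting time: 12:36
Adding 13 minutes to 36 minutes: 36 + 13 = 49 minutes
Adding 2 hours: 12 + 2 = 14 - 12 = 2
Final time: 2:49

Final answer: 2:49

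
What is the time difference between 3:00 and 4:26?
From 3:00 to 4:26:
(4 x 60 + 26) - (3 x 60 + 0) = 266 - 180 = 86 minutes
= 1 hour and 26 minutes

Final answer: 1 hour and 26 minutes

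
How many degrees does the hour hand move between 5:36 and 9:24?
The hour hand moves 0.5 degrees per minute.
Time elapsed: 9:24 - 5:36 = 228 minutes
Angular displacement: 228 x 0.5 = 114 degrees

Final answer: 114 degrees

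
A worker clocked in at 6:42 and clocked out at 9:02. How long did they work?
From 6:42 to 9:02:
(9 x 60 + 2) - (6 x 60 + 42) = 542 - 402 = 140 minutes
= 2 hours and 20 minutes

Final answer: 2 hours and 20 minutes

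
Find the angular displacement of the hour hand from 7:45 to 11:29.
The hour hand moves 0.5 degrees per minute.
Time elapsed: 11:29 - 7:45 = 224 minutes
Angular displacement: 224 x 0.5 = 112 degrees

Final answer: 112 degrees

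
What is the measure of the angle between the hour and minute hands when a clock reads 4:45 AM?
Hour hand position: 4 x 30 + 45 x 0.5 = 142.5 degrees
Minute hand position: 45 x 6 = 270 degrees
Difference: |142.5 - 270| = 127.5 degrees
The angle between the hands is 127.5 degrees

Final answer: 127.5 degrees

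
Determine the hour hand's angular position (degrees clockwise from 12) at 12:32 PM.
The hour hand moves 30 degrees per hour and 0.5 degrees per minute.
At 12:32: (0) x 30 + 32 x 0.5 = 0 + 16 = 16 degrees

Final answer: 16 degrees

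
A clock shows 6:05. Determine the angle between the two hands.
Hour hand position: 6 x 30 + 5 x 0.5 = 182.5 degrees
Minute hand position: 5 x 6 = 30 degrees
Difference: |182.5 - 30| = 152.5 degrees
The angle between the hands is 152.5 degrees

Final answer: 152.5 degrees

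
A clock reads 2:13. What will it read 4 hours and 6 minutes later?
Starting time: 2:13
Adding 6 minutes to 13 minutes: 13 + 6 = 19 minutes
Adding 4 hours: 2 + 4 = 6
Final time: 6:19

Final answer: 6:19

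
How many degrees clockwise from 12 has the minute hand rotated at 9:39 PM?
The minute hand moves 6 degrees per minute.
At 9:39: 39 x 6 = 234 degrees

Final answer: 234 degrees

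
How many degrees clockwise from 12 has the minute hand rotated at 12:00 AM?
The minute hand moves 6 degrees per minute.
At 12:00: 0 x 6 = 0 degrees

Final answer: 0 degrees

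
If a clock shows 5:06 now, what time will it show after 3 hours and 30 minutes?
Starting time: 5:06
Adding 30 minutes to 6 minutes: 6 + 30 = 36 minutes
Adding 3 hours: 5 + 3 = 8
Final time: 8:36

Final answer: 8:36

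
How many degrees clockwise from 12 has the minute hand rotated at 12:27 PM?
The minute hand moves 6 degrees per minute.
At 12:27: 27 x 6 = 162 degrees

Final answer: 162 degrees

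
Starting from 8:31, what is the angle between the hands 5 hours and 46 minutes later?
First find the time 5 hours and 46 minutes after 8:31.
Total minutes: 8 x 60 + 31 + 5 x 60 + 46 = 857.
857 mod 720 = 137 minutes = 2:17.
Now compute the angle at 2:17:
Hour hand: 2 x 30 + 17 x 0.5 = 68.5 degrees
Minute hand: 17 x 6 = 102 degrees
Difference: |68.5 - 102| = 33.5 degrees
The angle is 33.5 degrees

Final answer: 33.5 degrees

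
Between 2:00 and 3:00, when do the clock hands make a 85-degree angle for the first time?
At t minutes past 2:00, the hour hand is at 30 x 2 + 0.5t degrees and the minute hand is at 6t degrees.
The smaller angle between them is 85 degrees when |30H - 5.5t| = 85 or |30H - 5.5t| = 275.
With H = 2, solve 30 x 2 - 5.5t = +/- target for each target:
  t = (30 x 2 - 85) / 5.5 = -4.55 (outside (0, 60))
  t = (30 x 2 + 85) / 5.5 = 26.36
  t = (30 x 2 - 275) / 5.5 = -39.09 (outside (0, 60))
  t = (30 x 2 + 275) / 5.5 = 60.91 (outside (0, 60))
Valid solutions in (0, 60): {26.36} minutes.
The first occurrence is t = 26.36 minutes.
The hands form a 85-degree angle at 26.36 minutes past 2:00.

Final answer: 26.36 minutes past 2:00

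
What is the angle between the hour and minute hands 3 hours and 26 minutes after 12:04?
First find the time 3 hours and 26 minutes after 12:04.
Total minutes: 12 x 60 + 4 + 3 x 60 + 26 = 930.
930 mod 720 = 210 minutes = 3:30.
Now compute the angle at 3:30:
Hour hand: 3 x 30 + 30 x 0.5 = 105 degrees
Minute hand: 30 x 6 = 180 degrees
Difference: |105 - 180| = 75 degrees
The angle is 75 degrees

Final answer: 75 degrees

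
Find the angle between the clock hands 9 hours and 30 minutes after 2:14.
First find the time 9 hours and 30 minutes after 2:14.
Total minutes: 2 x 60 + 14 + 9 x 60 + 30 = 704.
704 mod 720 = 704 minutes = 11:44.
Now compute the angle at 11:44:
Hour hand: 11 x 30 + 44 x 0.5 = 352 degrees
Minute hand: 44 x 6 = 264 degrees
Difference: |352 - 264| = 88 degrees
The angle is 88 degrees

Final answer: 88 degrees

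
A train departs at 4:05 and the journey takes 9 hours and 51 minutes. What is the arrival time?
Starting time: 4:05
Adding 51 minutes to 5 minutes: 5 + 51 = 56 minutes
Adding 9 hours: 4 + 9 = 13 - 12 = 1
Final time: 1:56

Final answer: 1:56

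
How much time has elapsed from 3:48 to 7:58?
From 3:48 to 7:58:
(7 x 60 + 58) - (3 x 60 + 48) = 478 - 228 = 250 minutes
= 4 hours and 10 minutes

Final answer: 4 hours and 10 minutes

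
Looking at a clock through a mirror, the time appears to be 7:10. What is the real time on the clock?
Reflection across the vertical (12-6) axis maps a hand at angle A degrees to (360 - A) degrees, which sends a reading of T minutes past 12:00 to (720 - T) minutes past 12:00.
Mirror reads 7:10 = 430 minutes past 12:00.
Actual time: (720 - 430) mod 720 = 290 minutes = 4:50.

Final answer: 4:50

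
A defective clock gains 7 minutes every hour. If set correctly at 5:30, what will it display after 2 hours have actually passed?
For every 60 true minutes, the faulty clock advances 60 + 7 = 67 minutes.
True elapsed: 2 hours = 120 minutes.
Faulty clock advances: 120 x 67/60 = 134 minutes (drift: 14 minutes ahead).
Shown time: 5:30 + 134 minutes = 7:44.

Final answer: 7:44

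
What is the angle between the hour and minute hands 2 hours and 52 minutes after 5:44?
First find the time 2 hours and 52 minutes after 5:44.
Total minutes: 5 x 60 + 44 + 2 x 60 + 52 = 516.
516 mod 720 = 516 minutes = 8:36.
Now compute the angle at 8:36:
Hour hand: 8 x 30 + 36 x 0.5 = 258 degrees
Minute hand: 36 x 6 = 216 degrees
Difference: |258 - 216| = 42 degrees
The angle is 42 degrees

Final answer: 42 degrees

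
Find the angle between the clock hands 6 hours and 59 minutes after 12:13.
First find the time 6 hours and 59 minutes after 12:13.
Total minutes: 12 x 60 + 13 + 6 x 60 + 59 = 1152.
1152 mod 720 = 432 minutes = 7:12.
Now compute the angle at 7:12:
Hour hand: 7 x 30 + 12 x 0.5 = 216 degrees
Minute hand: 12 x 6 = 72 degrees
Difference: |216 - 72| = 144 degrees
The angle is 144 degrees

Final answer: 144 degrees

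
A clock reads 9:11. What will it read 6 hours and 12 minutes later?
Starting time: 9:11
Adding 12 minutes to 11 minutes: 11 + 12 = 23 minutes
Adding 6 hours: 9 + 6 = 15 - 12 = 3
Final time: 3:23

Final answer: 3:23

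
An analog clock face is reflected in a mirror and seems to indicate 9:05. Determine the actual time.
Reflection across the vertical (12-6) axis maps a hand at angle A degrees to (360 - A) degrees, which sends a reading of T minutes past 12:00 to (720 - T) minutes past 12:00.
Mirror reads 9:05 = 545 minutes past 12:00.
Actual time: (720 - 545) mod 720 = 175 minutes = 2:55.

Final answer: 2:55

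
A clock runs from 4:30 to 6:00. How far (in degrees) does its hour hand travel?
The hour hand moves 0.5 degrees per minute.
Time elapsed: 6:00 - 4:30 = 90 minutes
Angular displacement: 90 x 0.5 = 45 degrees

Final answer: 45 degrees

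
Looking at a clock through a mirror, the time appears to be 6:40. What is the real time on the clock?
Reflection across the vertical (12-6) axis maps a hand at angle A degrees to (360 - A) degrees, which sends a reading of T minutes past 12:00 to (720 - T) minutes past 12:00.
Mirror reads 6:40 = 400 minutes past 12:00.
Actual time: (720 - 400) mod 720 = 320 minutes = 5:20.

Final answer: 5:20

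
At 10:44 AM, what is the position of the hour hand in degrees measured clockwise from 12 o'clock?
The hour hand moves 30 degrees per hour and 0.5 degrees per minute.
At 10:44: (10) x 30 + 44 x 0.5 = 300 + 22 = 322 degrees

Final answer: 322 degrees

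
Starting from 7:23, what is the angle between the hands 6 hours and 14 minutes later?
First find the time 6 hours and 14 minutes after 7:23.
Total minutes: 7 x 60 + 23 + 6 x 60 + 14 = 817.
817 mod 720 = 97 minutes = 1:37.
Now compute the angle at 1:37:
Hour hand: 1 x 30 + 37 x 0.5 = 48.5 degrees
Minute hand: 37 x 6 = 222 degrees
Difference: |48.5 - 222| = 173.5 degrees
The angle is 173.5 degrees

Final answer: 173.5 degrees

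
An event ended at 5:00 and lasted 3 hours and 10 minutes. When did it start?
Starting time: 5:00 = 300 total minutes past 12:00
Subtracting: 3 hours and 10 minutes = 190 minutes
300 - 190 = 110 minutes
= 1 hour and 50 minutes past 12:00 = 1:50

Final answer: 1:50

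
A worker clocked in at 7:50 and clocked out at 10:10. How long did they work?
From 7:50 to 10:10:
(10 x 60 + 10) - (7 x 60 + 50) = 610 - 470 = 140 minutes
= 2 hours and 20 minutes

Final answer: 2 hours and 20 minutes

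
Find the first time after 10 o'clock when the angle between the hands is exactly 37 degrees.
At t minutes past 10:00, the hour hand is at 30 x 10 + 0.5t degrees and the minute hand is at 6t degrees.
The smaller angle between them is 37 degrees when |30H - 5.5t| = 37 or |30H - 5.5t| = 323.
With H = 10, solve 30 x 10 - 5.5t = +/- target for each target:
  t = (30 x 10 - 37) / 5.5 = 47.82
  t = (30 x 10 + 37) / 5.5 = 61.27 (outside (0, 60))
  t = (30 x 10 - 323) / 5.5 = -4.18 (outside (0, 60))
  t = (30 x 10 + 323) / 5.5 = 113.27 (outside (0, 60))
Valid solutions in (0, 60): {47.82} minutes.
The first occurrence is t = 47.82 minutes.
The hands form a 37-degree angle at 47.82 minutes past 10:00.

Final answer: 47.82 minutes past 10:00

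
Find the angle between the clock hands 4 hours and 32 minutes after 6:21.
First find the time 4 hours and 32 minutes after 6:21.
Total minutes: 6 x 60 + 21 + 4 x 60 + 32 = 653.
653 mod 720 = 653 minutes = 10:53.
Now compute the angle at 10:53:
Hour hand: 10 x 30 + 53 x 0.5 = 326.5 degrees
Minute hand: 53 x 6 = 318 degrees
Difference: |326.5 - 318| = 8.5 degrees
The angle is 8.5 degrees

Final answer: 8.5 degrees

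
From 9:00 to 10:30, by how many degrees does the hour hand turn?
The hour hand moves 0.5 degrees per minute.
Time elapsed: 10:30 - 9:00 = 90 minutes
Angular displacement: 90 x 0.5 = 45 degrees

Final answer: 45 degrees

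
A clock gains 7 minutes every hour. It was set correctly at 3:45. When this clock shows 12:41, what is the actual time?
For every 60 true minutes, the faulty clock advances 67 minutes, so 1 faulty-clock minute corresponds to 60/67 true minutes.
From 3:45 to 12:41 on the faulty dial is 536 minutes.
True elapsed: 536 x 60/67 = 480 minutes = 8 hours.
True time: 3:45 + 8 hours = 11:45.

Final answer: 11:45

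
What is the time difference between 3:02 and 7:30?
From 3:02 to 7:30:
(7 x 60 + 30) - (3 x 60 + 2) = 450 - 182 = 268 minutes
= 4 hours and 28 minutes

Final answer: 4 hours and 28 minutes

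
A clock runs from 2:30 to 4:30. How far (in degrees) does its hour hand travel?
The hour hand moves 0.5 degrees per minute.
Time elapsed: 4:30 - 2:30 = 120 minutes
Angular displacement: 120 x 0.5 = 60 degrees

Final answer: 60 degrees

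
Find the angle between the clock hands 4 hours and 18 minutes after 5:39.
First find the time 4 hours and 18 minutes after 5:39.
Total minutes: 5 x 60 + 39 + 4 x 60 + 18 = 597.
597 mod 720 = 597 minutes = 9:57.
Now compute the angle at 9:57:
Hour hand: 9 x 30 + 57 x 0.5 = 298.5 degrees
Minute hand: 57 x 6 = 342 degrees
Difference: |298.5 - 342| = 43.5 degrees
The angle is 43.5 degrees

Final answer: 43.5 degrees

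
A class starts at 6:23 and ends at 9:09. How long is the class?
From 6:23 to 9:09:
(9 x 60 + 9) - (6 x 60 + 23) = 549 - 383 = 166 minutes
= 2 hours and 46 minutes

Final answer: 2 hours and 46 minutes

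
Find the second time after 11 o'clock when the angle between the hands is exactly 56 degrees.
At t minutes past 11:00, the hour hand is at 30 x 11 + 0.5t degrees and the minute hand is at 6t degrees.
The smaller angle between them is 56 degrees when |30H - 5.5t| = 56 or |30H - 5.5t| = 304.
With H = 11, solve 30 x 11 - 5.5t = +/- target for each target:
  t = (30 x 11 - 56) / 5.5 = 49.82
  t = (30 x 11 + 56) / 5.5 = 70.18 (outside (0, 60))
  t = (30 x 11 - 304) / 5.5 = 4.73
  t = (30 x 11 + 304) / 5.5 = 115.27 (outside (0, 60))
Valid solutions in (0, 60): {4.73, 49.82} minutes.
The second occurrence is t = 49.82 minutes.
The hands form a 56-degree angle at 49.82 minutes past 11:00.

Final answer: 49.82 minutes past 11:00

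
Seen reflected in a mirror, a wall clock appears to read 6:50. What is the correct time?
Reflection across the vertical (12-6) axis maps a hand at angle A degrees to (360 - A) degrees, which sends a reading of T minutes past 12:00 to (720 - T) minutes past 12:00.
Mirror reads 6:50 = 410 minutes past 12:00.
Actual time: (720 - 410) mod 720 = 310 minutes = 5:10.

Final answer: 5:10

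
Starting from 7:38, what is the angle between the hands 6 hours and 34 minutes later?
First find the time 6 hours and 34 minutes after 7:38.
Total minutes: 7 x 60 + 38 + 6 x 60 + 34 = 852.
852 mod 720 = 132 minutes = 2:12.
Now compute the angle at 2:12:
Hour hand: 2 x 30 + 12 x 0.5 = 66 degrees
Minute hand: 12 x 6 = 72 degrees
Difference: |66 - 72| = 6 degrees
The angle is 6 degrees

Final answer: 6 degrees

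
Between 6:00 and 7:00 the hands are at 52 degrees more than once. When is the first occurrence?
At t minutes past 6:00, the hour hand is at 30 x 6 + 0.5t degrees and the minute hand is at 6t degrees.
The smaller angle between them is 52 degrees when |30H - 5.5t| = 52 or |30H - 5.5t| = 308.
With H = 6, solve 30 x 6 - 5.5t = +/- target for each target:
  t = (30 x 6 - 52) / 5.5 = 23.27
  t = (30 x 6 + 52) / 5.5 = 42.18
  t = (30 x 6 - 308) / 5.5 = -23.27 (outside (0, 60))
  t = (30 x 6 + 308) / 5.5 = 88.73 (outside (0, 60))
Valid solutions in (0, 60): {23.27, 42.18} minutes.
The first occurrence is t = 23.27 minutes.
The hands form a 52-degree angle at 23.27 minutes past 6:00.

Final answer: 23.27 minutes past 6:00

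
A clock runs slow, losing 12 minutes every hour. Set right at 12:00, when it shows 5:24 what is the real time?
For every 60 true minutes, the faulty clock advances 48 minutes, so 1 faulty-clock minute corresponds to 60/48 true minutes.
From 12:00 to 5:24 on the faulty dial is 324 minutes.
True elapsed: 324 x 60/48 = 405 minutes = 6 hours and 45 minutes.
True time: 12:00 + 6 hours and 45 minutes = 6:45.

Final answer: 6:45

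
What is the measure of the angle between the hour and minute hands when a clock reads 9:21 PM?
Hour hand position: 9 x 30 + 21 x 0.5 = 280.5 degrees
Minute hand position: 21 x 6 = 126 degrees
Difference: |280.5 - 126| = 154.5 degrees
The angle between the hands is 154.5 degrees

Final answer: 154.5 degrees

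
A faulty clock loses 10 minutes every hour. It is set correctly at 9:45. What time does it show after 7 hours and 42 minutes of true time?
For every 60 true minutes, the faulty clock advances 60 - 10 = 50 minutes.
True elapsed: 7 hours and 42 minutes = 462 minutes.
Faulty clock advances: 462 x 50/60 = 385 minutes (drift: 77 minutes behind).
Shown time: 9:45 + 385 minutes = 4:10.

Final answer: 4:10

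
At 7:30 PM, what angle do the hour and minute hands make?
Hour hand position: 7 x 30 + 30 x 0.5 = 225 degrees
Minute hand position: 30 x 6 = 180 degrees
Difference: |225 - 180| = 45 degrees
The angle between the hands is 45 degrees

Final answer: 45 degrees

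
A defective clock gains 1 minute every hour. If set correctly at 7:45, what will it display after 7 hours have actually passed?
For every 60 true minutes, the faulty clock advances 60 + 1 = 61 minutes.
True elapsed: 7 hours = 420 minutes.
Faulty clock advances: 420 x 61/60 = 427 minutes (drift: 7 minutes ahead).
Shown time: 7:45 + 427 minutes = 2:52.

Final answer: 2:52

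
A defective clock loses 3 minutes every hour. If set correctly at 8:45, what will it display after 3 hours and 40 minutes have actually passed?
For every 60 true minutes, the faulty clock advances 60 - 3 = 57 minutes.
True elapsed: 3 hours and 40 minutes = 220 minutes.
Faulty clock advances: 220 x 57/60 = 209 minutes (drift: 11 minutes behind).
Shown time: 8:45 + 209 minutes = 12:14.

Final answer: 12:14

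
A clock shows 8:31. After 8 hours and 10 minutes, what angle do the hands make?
First find the time 8 hours and 10 minutes after 8:31.
Total minutes: 8 x 60 + 31 + 8 x 60 + 10 = 1001.
1001 mod 720 = 281 minutes = 4:41.
Now compute the angle at 4:41:
Hour hand: 4 x 30 + 41 x 0.5 = 140.5 degrees
Minute hand: 41 x 6 = 246 degrees
Difference: |140.5 - 246| = 105.5 degrees
The angle is 105.5 degrees

Final answer: 105.5 degrees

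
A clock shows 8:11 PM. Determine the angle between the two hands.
Hour hand position: 8 x 30 + 11 x 0.5 = 245.5 degrees
Minute hand position: 11 x 6 = 66 degrees
Difference: |245.5 - 66| = 179.5 degrees
The angle between the hands is 179.5 degrees

Final answer: 179.5 degrees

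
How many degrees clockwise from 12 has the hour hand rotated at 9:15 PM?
The hour hand moves 30 degrees per hour and 0.5 degrees per minute.
At 9:15: (9) x 30 + 15 x 0.5 = 270 + 7.5 = 277.5 degrees

Final answer: 277.5 degrees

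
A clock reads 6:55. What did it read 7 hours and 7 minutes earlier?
Starting time: 6:55 = 415 total minutes past 12:00
Subtracting: 7 hours and 7 minutes = 427 minutes
415 - 427 = -12 (negative, add 12 hours = 720) = 708 minutes
= 11 hours and 48 minutes past 12:00 = 11:48

Final answer: 11:48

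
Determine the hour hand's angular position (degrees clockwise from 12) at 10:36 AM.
The hour hand moves 30 degrees per hour and 0.5 degrees per minute.
At 10:36: (10) x 30 + 36 x 0.5 = 300 + 18 = 318 degrees

Final answer: 318 degrees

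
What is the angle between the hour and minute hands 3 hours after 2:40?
First find the time 3 hours after 2:40.
Total minutes: 2 x 60 + 40 + 3 x 60 + 0 = 340.
340 mod 720 = 340 minutes = 5:40.
Now compute the angle at 5:40:
Hour hand: 5 x 30 + 40 x 0.5 = 170 degrees
Minute hand: 40 x 6 = 240 degrees
Difference: |170 - 240| = 70 degrees
The angle is 70 degrees

Final answer: 70 degrees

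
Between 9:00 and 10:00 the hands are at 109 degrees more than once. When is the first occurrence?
At t minutes past 9:00, the hour hand is at 30 x 9 + 0.5t degrees and the minute hand is at 6t degrees.
The smaller angle between them is 109 degrees when |30H - 5.5t| = 109 or |30H - 5.5t| = 251.
With H = 9, solve 30 x 9 - 5.5t = +/- target for each target:
  t = (30 x 9 - 109) / 5.5 = 29.27
  t = (30 x 9 + 109) / 5.5 = 68.91 (outside (0, 60))
  t = (30 x 9 - 251) / 5.5 = 3.45
  t = (30 x 9 + 251) / 5.5 = 94.73 (outside (0, 60))
Valid solutions in (0, 60): {3.45, 29.27} minutes.
The first occurrence is t = 3.45 minutes.
The hands form a 109-degree angle at 3.45 minutes past 9:00.

Final answer: 3.45 minutes past 9:00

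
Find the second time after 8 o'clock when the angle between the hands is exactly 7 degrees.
At t minutes past 8:00, the hour hand is at 30 x 8 + 0.5t degrees and the minute hand is at 6t degrees.
The smaller angle between them is 7 degrees when |30H - 5.5t| = 7 or |30H - 5.5t| = 353.
With H = 8, solve 30 x 8 - 5.5t = +/- target for each target:
  t = (30 x 8 - 7) / 5.5 = 42.36
  t = (30 x 8 + 7) / 5.5 = 44.91
  t = (30 x 8 - 353) / 5.5 = -20.55 (outside (0, 60))
  t = (30 x 8 + 353) / 5.5 = 107.82 (outside (0, 60))
Valid solutions in (0, 60): {42.36, 44.91} minutes.
The second occurrence is t = 44.91 minutes.
The hands form a 7-degree angle at 44.91 minutes past 8:00.

Final answer: 44.91 minutes past 8:00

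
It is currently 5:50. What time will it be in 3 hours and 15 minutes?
Starting time: 5:50
Adding 15 minutes to 50 minutes: 50 + 15 = 65 minutes = 1 hour and 5 minutes
Adding 3 hours: 5 + 3 + 1 (carry) = 9
Final time: 9:05

Final answer: 9:05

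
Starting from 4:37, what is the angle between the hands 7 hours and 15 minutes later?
First find the time 7 hours and 15 minutes after 4:37.
Total minutes: 4 x 60 + 37 + 7 x 60 + 15 = 712.
712 mod 720 = 712 minutes = 11:52.
Now compute the angle at 11:52:
Hour hand: 11 x 30 + 52 x 0.5 = 356 degrees
Minute hand: 52 x 6 = 312 degrees
Difference: |356 - 312| = 44 degrees
The angle is 44 degrees

Final answer: 44 degrees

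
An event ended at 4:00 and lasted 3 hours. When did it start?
Starting time: 4:00 = 240 total minutes past 12:00
Subtracting: 3 hours = 180 minutes
240 - 180 = 60 minutes
= 1 hour past 12:00 = 1:00

Final answer: 1:00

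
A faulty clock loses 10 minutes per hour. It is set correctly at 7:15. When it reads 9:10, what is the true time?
For every 60 true minutes, the faulty clock advances 50 minutes, so 1 faulty-clock minute corresponds to 60/50 true minutes.
From 7:15 to 9:10 on the faulty dial is 115 minutes.
True elapsed: 115 x 60/50 = 138 minutes = 2 hours and 18 minutes.
True time: 7:15 + 2 hours and 18 minutes = 9:33.

Final answer: 9:33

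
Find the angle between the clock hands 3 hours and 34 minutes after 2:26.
First find the time 3 hours and 34 minutes after 2:26.
Total minutes: 2 x 60 + 26 + 3 x 60 + 34 = 360.
360 mod 720 = 360 minutes = 6:00.
Now compute the angle at 6:00:
Hour hand: 6 x 30 + 0 x 0.5 = 180 degrees
Minute hand: 0 x 6 = 0 degrees
Difference: |180 - 0| = 180 degrees
The angle is 180 degrees

Final answer: 180 degrees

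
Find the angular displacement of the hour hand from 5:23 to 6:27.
The hour hand moves 0.5 degrees per minute.
Time elapsed: 6:27 - 5:23 = 64 minutes
Angular displacement: 64 x 0.5 = 32 degrees

Final answer: 32 degrees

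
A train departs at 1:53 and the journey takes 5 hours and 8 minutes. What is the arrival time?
Starting time: 1:53
Adding 8 minutes to 53 minutes: 53 + 8 = 61 minutes = 1 hour and 1 minute
Adding 5 hours: 1 + 5 + 1 (carry) = 7
Final time: 7:01

Final answer: 7:01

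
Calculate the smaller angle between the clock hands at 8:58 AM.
Hour hand position: 8 x 30 + 58 x 0.5 = 269 degrees
Minute hand position: 58 x 6 = 348 degrees
Difference: |269 - 348| = 79 degrees
The angle between the hands is 79 degrees

Final answer: 79 degrees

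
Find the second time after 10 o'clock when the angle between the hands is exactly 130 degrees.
At t minutes past 10:00, the hour hand is at 30 x 10 + 0.5t degrees and the minute hand is at 6t degrees.
The smaller angle between them is 130 degrees when |30H - 5.5t| = 130 or |30H - 5.5t| = 230.
With H = 10, solve 30 x 10 - 5.5t = +/- target for each target:
  t = (30 x 10 - 130) / 5.5 = 30.91
  t = (30 x 10 + 130) / 5.5 = 78.18 (outside (0, 60))
  t = (30 x 10 - 230) / 5.5 = 12.73
  t = (30 x 10 + 230) / 5.5 = 96.36 (outside (0, 60))
Valid solutions in (0, 60): {12.73, 30.91} minutes.
The second occurrence is t = 30.91 minutes.
The hands form a 130-degree angle at 30.91 minutes past 10:00.

Final answer: 30.91 minutes past 10:00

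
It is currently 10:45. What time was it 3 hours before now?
Starting time: 10:45 = 645 total minutes past 12:00
Subtracting: 3 hours = 180 minutes
645 - 180 = 465 minutes
= 7 hours and 45 minutes past 12:00 = 7:45

Final answer: 7:45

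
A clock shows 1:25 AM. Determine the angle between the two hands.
Hour hand position: 1 x 30 + 25 x 0.5 = 42.5 degrees
Minute hand position: 25 x 6 = 150 degrees
Difference: |42.5 - 150| = 107.5 degrees
The angle between the hands is 107.5 degrees

Final answer: 107.5 degrees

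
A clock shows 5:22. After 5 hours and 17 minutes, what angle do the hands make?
First find the time 5 hours and 17 minutes after 5:22.
Total minutes: 5 x 60 + 22 + 5 x 60 + 17 = 639.
639 mod 720 = 639 minutes = 10:39.
Now compute the angle at 10:39:
Hour hand: 10 x 30 + 39 x 0.5 = 319.5 degrees
Minute hand: 39 x 6 = 234 degrees
Difference: |319.5 - 234| = 85.5 degrees
The angle is 85.5 degrees

Final answer: 85.5 degrees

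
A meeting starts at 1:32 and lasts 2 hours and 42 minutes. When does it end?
Starting time: 1:32
Adding 42 minutes to 32 minutes: 32 + 42 = 74 minutes = 1 hour and 14 minutes
Adding 2 hours: 1 + 2 + 1 (carry) = 4
Final time: 4:14

Final answer: 4:14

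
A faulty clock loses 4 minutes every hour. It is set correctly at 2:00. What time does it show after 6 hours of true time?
For every 60 true minutes, the faulty clock advances 60 - 4 = 56 minutes.
True elapsed: 6 hours = 360 minutes.
Faulty clock advances: 360 x 56/60 = 336 minutes (drift: 24 minutes behind).
Shown time: 2:00 + 336 minutes = 7:36.

Final answer: 7:36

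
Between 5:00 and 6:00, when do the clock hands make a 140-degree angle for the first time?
At t minutes past 5:00, the hour hand is at 30 x 5 + 0.5t degrees and the minute hand is at 6t degrees.
The smaller angle between them is 140 degrees when |30H - 5.5t| = 140 or |30H - 5.5t| = 220.
With H = 5, solve 30 x 5 - 5.5t = +/- target for each target:
  t = (30 x 5 - 140) / 5.5 = 1.82
  t = (30 x 5 + 140) / 5.5 = 52.73
  t = (30 x 5 - 220) / 5.5 = -12.73 (outside (0, 60))
  t = (30 x 5 + 220) / 5.5 = 67.27 (outside (0, 60))
Valid solutions in (0, 60): {1.82, 52.73} minutes.
The first occurrence is t = 1.82 minutes.
The hands form a 140-degree angle at 1.82 minutes past 5:00.

Final answer: 1.82 minutes past 5:00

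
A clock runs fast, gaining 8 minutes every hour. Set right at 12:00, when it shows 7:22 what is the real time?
For every 60 true minutes, the faulty clock advances 68 minutes, so 1 faulty-clock minute corresponds to 60/68 true minutes.
From 12:00 to 7:22 on the faulty dial is 442 minutes.
True elapsed: 442 x 60/68 = 390 minutes = 6 hours and 30 minutes.
True time: 12:00 + 6 hours and 30 minutes = 6:30.

Final answer: 6:30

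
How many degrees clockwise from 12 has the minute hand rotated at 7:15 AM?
The minute hand moves 6 degrees per minute.
At 7:15: 15 x 6 = 90 degrees

Final answer: 90 degrees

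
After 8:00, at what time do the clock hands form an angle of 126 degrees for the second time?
At t minutes past 8:00, the hour hand is at 30 x 8 + 0.5t degrees and the minute hand is at 6t degrees.
The smaller angle between them is 126 degrees when |30H - 5.5t| = 126 or |30H - 5.5t| = 234.
With H = 8, solve 30 x 8 - 5.5t = +/- target for each target:
  t = (30 x 8 - 126) / 5.5 = 20.73
  t = (30 x 8 + 126) / 5.5 = 66.55 (outside (0, 60))
  t = (30 x 8 - 234) / 5.5 = 1.09
  t = (30 x 8 + 234) / 5.5 = 86.18 (outside (0, 60))
Valid solutions in (0, 60): {1.09, 20.73} minutes.
The second occurrence is t = 20.73 minutes.
The hands form a 126-degree angle at 20.73 minutes past 8:00.

Final answer: 20.73 minutes past 8:00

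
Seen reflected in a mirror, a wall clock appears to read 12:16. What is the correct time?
Reflection across the vertical (12-6) axis maps a hand at angle A degrees to (360 - A) degrees, which sends a reading of T minutes past 12:00 to (720 - T) minutes past 12:00.
Mirror reads 12:16 = 16 minutes past 12:00.
Actual time: (720 - 16) mod 720 = 704 minutes = 11:44.

Final answer: 11:44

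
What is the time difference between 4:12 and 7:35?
From 4:12 to 7:35:
(7 x 60 + 35) - (4 x 60 + 12) = 455 - 252 = 203 minutes
= 3 hours and 23 minutes

Final answer: 3 hours and 23 minutes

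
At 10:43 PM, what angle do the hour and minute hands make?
Hour hand position: 10 x 30 + 43 x 0.5 = 321.5 degrees
Minute hand position: 43 x 6 = 258 degrees
Difference: |321.5 - 258| = 63.5 degrees
The angle between the hands is 63.5 degrees

Final answer: 63.5 degrees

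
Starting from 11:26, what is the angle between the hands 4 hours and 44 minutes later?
First find the time 4 hours and 44 minutes after 11:26.
Total minutes: 11 x 60 + 26 + 4 x 60 + 44 = 970.
970 mod 720 = 250 minutes = 4:10.
Now compute the angle at 4:10:
Hour hand: 4 x 30 + 10 x 0.5 = 125 degrees
Minute hand: 10 x 6 = 60 degrees
Difference: |125 - 60| = 65 degrees
The angle is 65 degrees

Final answer: 65 degrees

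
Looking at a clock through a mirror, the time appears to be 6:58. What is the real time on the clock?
Reflection across the vertical (12-6) axis maps a hand at angle A degrees to (360 - A) degrees, which sends a reading of T minutes past 12:00 to (720 - T) minutes past 12:00.
Mirror reads 6:58 = 418 minutes past 12:00.
Actual time: (720 - 418) mod 720 = 302 minutes = 5:02.

Final answer: 5:02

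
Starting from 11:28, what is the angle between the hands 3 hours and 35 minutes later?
First find the time 3 hours and 35 minutes after 11:28.
Total minutes: 11 x 60 + 28 + 3 x 60 + 35 = 903.
903 mod 720 = 183 minutes = 3:03.
Now compute the angle at 3:03:
Hour hand: 3 x 30 + 3 x 0.5 = 91.5 degrees
Minute hand: 3 x 6 = 18 degrees
Difference: |91.5 - 18| = 73.5 degrees
The angle is 73.5 degrees

Final answer: 73.5 degrees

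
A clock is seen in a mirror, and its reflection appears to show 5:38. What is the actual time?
Reflection across the vertical (12-6) axis maps a hand at angle A degrees to (360 - A) degrees, which sends a reading of T minutes past 12:00 to (720 - T) minutes past 12:00.
Mirror reads 5:38 = 338 minutes past 12:00.
Actual time: (720 - 338) mod 720 = 382 minutes = 6:22.

Final answer: 6:22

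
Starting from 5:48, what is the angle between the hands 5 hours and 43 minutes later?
First find the time 5 hours and 43 minutes after 5:48.
Total minutes: 5 x 60 + 48 + 5 x 60 + 43 = 691.
691 mod 720 = 691 minutes = 11:31.
Now compute the angle at 11:31:
Hour hand: 11 x 30 + 31 x 0.5 = 345.5 degrees
Minute hand: 31 x 6 = 186 degrees
Difference: |345.5 - 186| = 159.5 degrees
The angle is 159.5 degrees

Final answer: 159.5 degrees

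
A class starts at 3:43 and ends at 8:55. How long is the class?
From 3:43 to 8:55:
(8 x 60 + 55) - (3 x 60 + 43) = 535 - 223 = 312 minutes
= 5 hours and 12 minutes

Final answer: 5 hours and 12 minutes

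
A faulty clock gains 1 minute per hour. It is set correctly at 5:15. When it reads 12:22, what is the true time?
For every 60 true minutes, the faulty clock advances 61 minutes, so 1 faulty-clock minute corresponds to 60/61 true minutes.
From 5:15 to 12:22 on the faulty dial is 427 minutes.
True elapsed: 427 x 60/61 = 420 minutes = 7 hours.
True time: 5:15 + 7 hours = 12:15.

Final answer: 12:15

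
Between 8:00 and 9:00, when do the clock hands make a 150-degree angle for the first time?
At t minutes past 8:00, the hour hand is at 30 x 8 + 0.5t degrees and the minute hand is at 6t degrees.
The smaller angle between them is 150 degrees when |30H - 5.5t| = 150 or |30H - 5.5t| = 210.
With H = 8, solve 30 x 8 - 5.5t = +/- target for each target:
  t = (30 x 8 - 150) / 5.5 = 16.36
  t = (30 x 8 + 150) / 5.5 = 70.91 (outside (0, 60))
  t = (30 x 8 - 210) / 5.5 = 5.45
  t = (30 x 8 + 210) / 5.5 = 81.82 (outside (0, 60))
Valid solutions in (0, 60): {5.45, 16.36} minutes.
The first occurrence is t = 5.45 minutes.
The hands form a 150-degree angle at 5.45 minutes past 8:00.

Final answer: 5.45 minutes past 8:00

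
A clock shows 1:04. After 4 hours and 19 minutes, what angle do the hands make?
First find the time 4 hours and 19 minutes after 1:04.
Total minutes: 1 x 60 + 4 + 4 x 60 + 19 = 323.
323 mod 720 = 323 minutes = 5:23.
Now compute the angle at 5:23:
Hour hand: 5 x 30 + 23 x 0.5 = 161.5 degrees
Minute hand: 23 x 6 = 138 degrees
Difference: |161.5 - 138| = 23.5 degrees
The angle is 23.5 degrees

Final answer: 23.5 degrees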